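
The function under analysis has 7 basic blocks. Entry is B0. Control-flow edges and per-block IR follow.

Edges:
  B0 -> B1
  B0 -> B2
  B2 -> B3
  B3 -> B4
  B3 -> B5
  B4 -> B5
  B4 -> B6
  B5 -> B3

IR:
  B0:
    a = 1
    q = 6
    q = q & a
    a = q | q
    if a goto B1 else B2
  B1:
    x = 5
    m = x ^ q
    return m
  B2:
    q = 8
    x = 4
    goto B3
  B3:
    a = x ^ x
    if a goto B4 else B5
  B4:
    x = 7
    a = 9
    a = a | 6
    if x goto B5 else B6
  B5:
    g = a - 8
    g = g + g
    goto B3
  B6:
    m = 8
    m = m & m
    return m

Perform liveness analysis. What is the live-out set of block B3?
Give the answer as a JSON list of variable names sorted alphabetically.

def/use:
  B0: {a,q} / ∅
  B1: {m,x} / {q}
  B2: {q,x} / ∅
  B3: {a} / {x}
  B4: {a,x} / ∅
  B5: {g} / {a}
  B6: {m} / ∅

Liveness:
  live B0: ∅→{q}
  live B1: {q}→∅
  live B2: ∅→{x}
  live B3: {x}→{a,x}
  live B4: ∅→{a,x}
  live B5: {a,x}→{x}
  live B6: ∅→∅

live-out(B3) = ["a", "x"]

Answer: ["a", "x"]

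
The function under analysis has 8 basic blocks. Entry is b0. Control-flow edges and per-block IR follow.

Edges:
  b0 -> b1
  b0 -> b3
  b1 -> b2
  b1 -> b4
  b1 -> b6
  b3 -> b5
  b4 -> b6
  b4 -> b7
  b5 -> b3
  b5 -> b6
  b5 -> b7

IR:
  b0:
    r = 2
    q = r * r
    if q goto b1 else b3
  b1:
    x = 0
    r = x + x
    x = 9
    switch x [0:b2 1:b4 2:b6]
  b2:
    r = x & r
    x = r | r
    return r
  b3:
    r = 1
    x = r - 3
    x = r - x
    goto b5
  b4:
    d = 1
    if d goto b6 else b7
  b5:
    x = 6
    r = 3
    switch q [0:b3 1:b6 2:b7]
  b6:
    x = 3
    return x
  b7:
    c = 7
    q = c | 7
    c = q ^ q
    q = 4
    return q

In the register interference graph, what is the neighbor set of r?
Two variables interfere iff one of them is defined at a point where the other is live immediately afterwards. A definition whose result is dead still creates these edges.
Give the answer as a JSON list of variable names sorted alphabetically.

def/use:
  b0 def {q,r} use ∅
  b1 def {r,x} use ∅
  b2 def {r,x} use {r,x}
  b3 def {r,x} use ∅
  b4 def {d} use ∅
  b5 def {r,x} use {q}
  b6 def {x} use ∅
  b7 def {c,q} use ∅

Backward fixpoint:
  live b0: ∅→{q}
  live b1: ∅→{r,x}
  live b2: {r,x}→∅
  live b3: {q}→{q}
  live b4: ∅→∅
  live b5: {q}→{q}
  live b6: ∅→∅
  live b7: ∅→∅

Conflict graph:
  c: ∅
  d: ∅
  q: {r,x}
  r: {q,x}
  x: {q,r}

N(r) = ["q", "x"]

Answer: ["q", "x"]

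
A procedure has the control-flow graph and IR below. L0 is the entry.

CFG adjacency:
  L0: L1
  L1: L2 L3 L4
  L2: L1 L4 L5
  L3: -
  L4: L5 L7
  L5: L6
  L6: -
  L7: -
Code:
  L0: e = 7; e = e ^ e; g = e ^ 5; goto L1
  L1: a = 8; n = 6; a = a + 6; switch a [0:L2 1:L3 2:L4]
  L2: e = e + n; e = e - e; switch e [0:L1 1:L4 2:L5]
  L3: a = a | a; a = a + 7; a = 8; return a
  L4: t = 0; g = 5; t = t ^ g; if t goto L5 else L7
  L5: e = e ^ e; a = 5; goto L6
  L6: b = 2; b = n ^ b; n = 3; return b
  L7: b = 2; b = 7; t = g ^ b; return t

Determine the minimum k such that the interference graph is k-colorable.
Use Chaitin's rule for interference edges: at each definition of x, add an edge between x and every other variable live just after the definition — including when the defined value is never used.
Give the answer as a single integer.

Answer: 4

Working:
def/use:
  L0: def={e,g} ue=∅
  L1: def={a,n} ue=∅
  L2: def={e} ue={e,n}
  L3: def={a} ue={a}
  L4: def={g,t} ue=∅
  L5: def={a,e} ue={e}
  L6: def={b,n} ue={n}
  L7: def={b,t} ue={g}

Live sets:
  live L0: ∅→{e}
  live L1: {e}→{a,e,n}
  live L2: {e,n}→{e,n}
  live L3: {a}→∅
  live L4: {e,n}→{e,g,n}
  live L5: {e,n}→{n}
  live L6: {n}→∅
  live L7: {g}→∅

Interfere edges:
  a — {e,n}
  b — {g,n}
  e — {a,g,n,t}
  g — {b,e,n,t}
  n — {a,b,e,g,t}
  t — {e,g,n}

Colouring:
  clique {e,g,n,t} ⇒ need ≥ 4
  4-colouring: R0={n}  R1={b,e}  R2={a,g}  R3={t}
  χ = 4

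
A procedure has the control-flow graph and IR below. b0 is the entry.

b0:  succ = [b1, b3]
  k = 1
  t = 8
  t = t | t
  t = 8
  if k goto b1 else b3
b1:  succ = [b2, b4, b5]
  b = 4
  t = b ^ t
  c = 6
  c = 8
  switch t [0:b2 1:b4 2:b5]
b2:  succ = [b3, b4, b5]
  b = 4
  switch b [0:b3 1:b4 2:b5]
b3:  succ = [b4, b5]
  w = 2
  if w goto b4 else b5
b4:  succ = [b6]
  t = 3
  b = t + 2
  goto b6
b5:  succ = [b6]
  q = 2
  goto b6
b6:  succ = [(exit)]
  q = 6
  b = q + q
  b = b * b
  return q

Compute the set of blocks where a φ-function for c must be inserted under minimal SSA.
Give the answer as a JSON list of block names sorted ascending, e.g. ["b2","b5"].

Answer: ["b3", "b4", "b5", "b6"]

Derivation:
idom tree: b1←b0 b2←b1 b3←b0 b4←b0 b5←b0 b6←b0
Dom at joins:
  b3: preds {b0,b2}: {b0} ∩ {b0,b1,b2} = {b0}; idom=b0
  b4: preds {b1,b2,b3}: {b0,b1} ∩ {b0,b1,b2} ∩ {b0,b3} = {b0}; idom=b0
  b5: preds {b1,b2,b3}: {b0,b1} ∩ {b0,b1,b2} ∩ {b0,b3} = {b0}; idom=b0
  b6: preds {b4,b5}: {b0,b4} ∩ {b0,b5} = {b0}; idom=b0

DF derivation:
  b3←b0: walk · to b0
  b3←b2: walk b2→b1 to b0
  b4←b1: walk b1 to b0
  b4←b2: walk b2→b1 to b0
  b4←b3: walk b3 to b0
  b5←b1: walk b1 to b0
  b5←b2: walk b2→b1 to b0
  b5←b3: walk b3 to b0
  b6←b4: walk b4 to b0
  b6←b5: walk b5 to b0
  DF(b0)=∅
  DF(b1)={b3,b4,b5}
  DF(b2)={b3,b4,b5}
  DF(b3)={b4,b5}
  DF(b4)={b6}
  DF(b5)={b6}
  DF(b6)=∅

φ for c: defs {b1}
  DF⁺ = {b3,b4,b5,b6}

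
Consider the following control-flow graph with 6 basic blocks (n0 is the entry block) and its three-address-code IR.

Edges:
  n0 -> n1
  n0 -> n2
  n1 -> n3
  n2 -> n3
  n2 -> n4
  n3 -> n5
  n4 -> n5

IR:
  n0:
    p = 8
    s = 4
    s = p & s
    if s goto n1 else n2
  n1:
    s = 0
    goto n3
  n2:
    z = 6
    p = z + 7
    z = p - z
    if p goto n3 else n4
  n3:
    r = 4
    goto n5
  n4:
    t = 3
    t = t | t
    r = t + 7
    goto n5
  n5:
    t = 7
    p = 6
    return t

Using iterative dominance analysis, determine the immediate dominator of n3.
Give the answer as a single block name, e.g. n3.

Answer: n0

Analysis:
idom tree: n1←n0 n2←n0 n3←n0 n4←n2 n5←n0
Dom at joins:
  n3: preds {n1,n2}: {n0,n1} ∩ {n0,n2} = {n0}; idom=n0
  n5: preds {n3,n4}: {n0,n3} ∩ {n0,n2,n4} = {n0}; idom=n0

idom(n3) = n0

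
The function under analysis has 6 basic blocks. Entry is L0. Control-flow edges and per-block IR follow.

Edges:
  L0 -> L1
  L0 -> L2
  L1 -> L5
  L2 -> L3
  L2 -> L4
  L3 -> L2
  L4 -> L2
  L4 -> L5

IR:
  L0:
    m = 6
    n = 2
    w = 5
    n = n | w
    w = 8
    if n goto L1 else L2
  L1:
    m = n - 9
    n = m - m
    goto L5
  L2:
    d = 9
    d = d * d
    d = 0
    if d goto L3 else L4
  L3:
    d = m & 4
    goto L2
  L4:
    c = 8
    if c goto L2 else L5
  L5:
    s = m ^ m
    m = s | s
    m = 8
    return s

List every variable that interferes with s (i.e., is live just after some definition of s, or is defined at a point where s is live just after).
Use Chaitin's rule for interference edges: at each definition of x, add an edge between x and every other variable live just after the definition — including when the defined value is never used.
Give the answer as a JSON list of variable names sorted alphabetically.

Block summaries:
  L0: {m,n,w} / ∅
  L1: {m,n} / {n}
  L2: {d} / ∅
  L3: {d} / {m}
  L4: {c} / ∅
  L5: {m,s} / {m}

Liveness:
  L0 li=∅ lo={m,n}
  L1 li={n} lo={m}
  L2 li={m} lo={m}
  L3 li={m} lo={m}
  L4 li={m} lo={m}
  L5 li={m} lo=∅

Interference:
  c↔{m}
  d↔{m}
  m↔{c,d,n,s,w}
  n↔{m,w}
  s↔{m}
  w↔{m,n}

N(s) = ["m"]

Answer: ["m"]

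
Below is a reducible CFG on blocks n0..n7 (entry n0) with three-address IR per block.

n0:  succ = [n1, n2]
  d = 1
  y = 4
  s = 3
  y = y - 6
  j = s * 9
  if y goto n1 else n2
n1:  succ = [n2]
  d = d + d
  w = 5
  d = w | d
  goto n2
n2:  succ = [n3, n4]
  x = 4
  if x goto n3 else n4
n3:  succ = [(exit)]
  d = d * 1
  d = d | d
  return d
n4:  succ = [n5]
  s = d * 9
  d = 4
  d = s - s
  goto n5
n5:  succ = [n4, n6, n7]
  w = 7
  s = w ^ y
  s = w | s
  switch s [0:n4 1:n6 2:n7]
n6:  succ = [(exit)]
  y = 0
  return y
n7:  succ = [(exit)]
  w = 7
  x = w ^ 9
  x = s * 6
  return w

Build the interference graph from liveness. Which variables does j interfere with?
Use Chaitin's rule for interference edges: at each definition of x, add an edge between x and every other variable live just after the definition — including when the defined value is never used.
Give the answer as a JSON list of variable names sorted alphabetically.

Per-block:
  n0 def {d,j,s,y} use ∅
  n1 def {d,w} use {d}
  n2 def {x} use ∅
  n3 def {d} use {d}
  n4 def {d,s} use {d}
  n5 def {s,w} use {y}
  n6 def {y} use ∅
  n7 def {w,x} use {s}

Liveness:
  n0 li=∅ lo={d,y}
  n1 li={d,y} lo={d,y}
  n2 li={d,y} lo={d,y}
  n3 li={d} lo=∅
  n4 li={d,y} lo={d,y}
  n5 li={d,y} lo={d,s,y}
  n6 li=∅ lo=∅
  n7 li={s} lo=∅

Interference:
  d: {j,s,w,x,y}
  j: {d,y}
  s: {d,w,x,y}
  w: {d,s,x,y}
  x: {d,s,w,y}
  y: {d,j,s,w,x}

N(j) = ["d", "y"]

Answer: ["d", "y"]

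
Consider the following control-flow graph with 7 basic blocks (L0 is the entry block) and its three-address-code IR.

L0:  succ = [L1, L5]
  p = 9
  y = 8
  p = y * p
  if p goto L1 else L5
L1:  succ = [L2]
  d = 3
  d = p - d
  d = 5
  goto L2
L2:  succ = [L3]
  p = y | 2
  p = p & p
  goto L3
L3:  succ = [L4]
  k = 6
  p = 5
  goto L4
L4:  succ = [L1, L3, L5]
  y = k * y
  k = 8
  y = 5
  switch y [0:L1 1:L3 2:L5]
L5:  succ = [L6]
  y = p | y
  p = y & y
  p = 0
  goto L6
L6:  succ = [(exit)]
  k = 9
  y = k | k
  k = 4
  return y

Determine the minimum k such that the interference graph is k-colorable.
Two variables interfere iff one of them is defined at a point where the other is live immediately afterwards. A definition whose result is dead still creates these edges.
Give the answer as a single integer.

Block summaries:
  L0: {p,y} / ∅
  L1: {d} / {p}
  L2: {p} / {y}
  L3: {k,p} / ∅
  L4: {k,y} / {k,y}
  L5: {p,y} / {p,y}
  L6: {k,y} / ∅

Backward fixpoint:
  L0 li=∅ lo={p,y}
  L1 li={p,y} lo={y}
  L2 li={y} lo={y}
  L3 li={y} lo={k,p,y}
  L4 li={k,p,y} lo={p,y}
  L5 li={p,y} lo=∅
  L6 li=∅ lo=∅

Interfere edges:
  d↔{p,y}
  k↔{p,y}
  p↔{d,k,y}
  y↔{d,k,p}

Colouring:
  lower bound: {d,p,y} mutually conflict ⇒ χ ≥ 3
  3-colouring: c0={p}  c1={y}  c2={d,k}
  χ = 3

Answer: 3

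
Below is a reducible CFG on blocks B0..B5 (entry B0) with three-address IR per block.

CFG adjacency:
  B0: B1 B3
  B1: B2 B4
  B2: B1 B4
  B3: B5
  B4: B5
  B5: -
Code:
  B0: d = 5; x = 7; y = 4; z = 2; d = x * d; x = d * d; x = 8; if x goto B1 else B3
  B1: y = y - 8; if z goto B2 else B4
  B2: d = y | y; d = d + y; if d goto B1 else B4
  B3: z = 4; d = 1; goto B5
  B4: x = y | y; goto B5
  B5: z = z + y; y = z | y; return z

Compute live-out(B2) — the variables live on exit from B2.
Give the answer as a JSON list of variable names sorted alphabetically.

Answer: ["y", "z"]

Working:
def/use:
  B0 def {d,x,y,z} use ∅
  B1 def {y} use {y,z}
  B2 def {d} use {y}
  B3 def {d,z} use ∅
  B4 def {x} use {y}
  B5 def {y,z} use {y,z}

Backward fixpoint:
  live B0: ∅→{y,z}
  live B1: {y,z}→{y,z}
  live B2: {y,z}→{y,z}
  live B3: {y}→{y,z}
  live B4: {y,z}→{y,z}
  live B5: {y,z}→∅

live-out(B2) = ["y", "z"]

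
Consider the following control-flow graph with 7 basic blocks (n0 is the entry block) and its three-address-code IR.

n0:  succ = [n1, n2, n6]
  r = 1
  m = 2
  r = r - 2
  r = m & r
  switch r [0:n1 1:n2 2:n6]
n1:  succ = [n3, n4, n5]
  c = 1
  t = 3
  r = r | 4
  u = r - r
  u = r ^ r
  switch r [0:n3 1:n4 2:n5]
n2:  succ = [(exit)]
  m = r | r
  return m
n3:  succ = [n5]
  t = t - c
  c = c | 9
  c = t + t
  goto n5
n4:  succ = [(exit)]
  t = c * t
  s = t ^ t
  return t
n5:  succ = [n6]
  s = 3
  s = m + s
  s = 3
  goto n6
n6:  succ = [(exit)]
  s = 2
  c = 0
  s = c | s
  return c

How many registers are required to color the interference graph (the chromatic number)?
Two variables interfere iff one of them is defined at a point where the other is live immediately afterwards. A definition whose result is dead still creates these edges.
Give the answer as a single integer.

Answer: 5

Analysis:
Per-block:
  n0 def {m,r} use ∅
  n1 def {c,r,t,u} use {r}
  n2 def {m} use {r}
  n3 def {c,t} use {c,t}
  n4 def {s,t} use {c,t}
  n5 def {s} use {m}
  n6 def {c,s} use ∅

Liveness:
  live n0: ∅→{m,r}
  live n1: {m,r}→{c,m,t}
  live n2: {r}→∅
  live n3: {c,m,t}→{m}
  live n4: {c,t}→∅
  live n5: {m}→∅
  live n6: ∅→∅

Interfere edges:
  c: {m,r,s,t,u}
  m: {c,r,s,t,u}
  r: {c,m,t,u}
  s: {c,m,t}
  t: {c,m,r,s,u}
  u: {c,m,r,t}

Registers:
  clique {c,m,r,t,u} ⇒ need ≥ 5
  5-colouring: R0={c}  R1={m}  R2={t}  R3={r,s}  R4={u}
  χ = 5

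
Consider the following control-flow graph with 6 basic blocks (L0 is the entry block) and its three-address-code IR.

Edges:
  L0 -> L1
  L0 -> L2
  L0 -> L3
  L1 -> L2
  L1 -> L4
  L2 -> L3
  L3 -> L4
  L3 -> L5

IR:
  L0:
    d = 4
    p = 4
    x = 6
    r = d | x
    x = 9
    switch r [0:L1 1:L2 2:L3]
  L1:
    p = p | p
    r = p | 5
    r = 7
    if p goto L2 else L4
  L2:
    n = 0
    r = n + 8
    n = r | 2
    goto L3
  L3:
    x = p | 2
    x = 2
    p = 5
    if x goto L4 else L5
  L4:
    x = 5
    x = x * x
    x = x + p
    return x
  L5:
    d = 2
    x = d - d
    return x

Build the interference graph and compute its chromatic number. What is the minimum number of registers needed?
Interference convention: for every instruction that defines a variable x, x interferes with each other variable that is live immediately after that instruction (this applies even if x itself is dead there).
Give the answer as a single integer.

Answer: 3

Analysis:
Per-block:
  L0: def={d,p,r,x} ue=∅
  L1: def={p,r} ue={p}
  L2: def={n,r} ue=∅
  L3: def={p,x} ue={p}
  L4: def={x} ue={p}
  L5: def={d,x} ue=∅

Live sets:
  L0 li=∅ lo={p}
  L1 li={p} lo={p}
  L2 li={p} lo={p}
  L3 li={p} lo={p}
  L4 li={p} lo=∅
  L5 li=∅ lo=∅

Conflict graph:
  d — {p,x}
  n — {p}
  p — {d,n,r,x}
  r — {p,x}
  x — {d,p,r}

Chromatic number:
  {d,p,x} pairwise interfere (3-clique) ⇒ χ ≥ 3
  3-colouring: r0={p}  r1={n,x}  r2={d,r}
  χ = 3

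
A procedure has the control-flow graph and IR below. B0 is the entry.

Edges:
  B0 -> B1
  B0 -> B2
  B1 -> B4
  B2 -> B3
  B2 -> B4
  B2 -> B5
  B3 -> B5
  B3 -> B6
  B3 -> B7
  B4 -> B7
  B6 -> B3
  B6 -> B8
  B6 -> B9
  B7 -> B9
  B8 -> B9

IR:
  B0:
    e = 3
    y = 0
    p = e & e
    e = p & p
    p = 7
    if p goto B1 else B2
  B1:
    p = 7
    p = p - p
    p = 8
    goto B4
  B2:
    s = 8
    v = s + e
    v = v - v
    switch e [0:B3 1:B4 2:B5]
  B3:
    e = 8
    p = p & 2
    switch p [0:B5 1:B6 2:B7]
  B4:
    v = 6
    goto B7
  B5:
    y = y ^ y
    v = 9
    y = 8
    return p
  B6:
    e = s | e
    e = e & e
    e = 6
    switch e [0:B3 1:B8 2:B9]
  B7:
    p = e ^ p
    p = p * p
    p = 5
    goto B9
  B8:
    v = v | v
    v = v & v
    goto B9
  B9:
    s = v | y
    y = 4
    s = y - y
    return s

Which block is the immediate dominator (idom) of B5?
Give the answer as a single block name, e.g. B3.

idom tree: B1←B0 B2←B0 B3←B2 B4←B0 B5←B2 B6←B3 B7←B0 B8←B6 B9←B0
Dom∩ at merges:
  B3: preds {B2,B6}: {B0,B2} ∩ {B0,B2,B3,B6} = {B0,B2}; idom=B2
  B4: preds {B1,B2}: {B0,B1} ∩ {B0,B2} = {B0}; idom=B0
  B5: preds {B2,B3}: {B0,B2} ∩ {B0,B2,B3} = {B0,B2}; idom=B2
  B7: preds {B3,B4}: {B0,B2,B3} ∩ {B0,B4} = {B0}; idom=B0
  B9: preds {B6,B7,B8}: {B0,B2,B3,B6} ∩ {B0,B7} ∩ {B0,B2,B3,B6,B8} = {B0}; idom=B0

idom(B5) = B2

Answer: B2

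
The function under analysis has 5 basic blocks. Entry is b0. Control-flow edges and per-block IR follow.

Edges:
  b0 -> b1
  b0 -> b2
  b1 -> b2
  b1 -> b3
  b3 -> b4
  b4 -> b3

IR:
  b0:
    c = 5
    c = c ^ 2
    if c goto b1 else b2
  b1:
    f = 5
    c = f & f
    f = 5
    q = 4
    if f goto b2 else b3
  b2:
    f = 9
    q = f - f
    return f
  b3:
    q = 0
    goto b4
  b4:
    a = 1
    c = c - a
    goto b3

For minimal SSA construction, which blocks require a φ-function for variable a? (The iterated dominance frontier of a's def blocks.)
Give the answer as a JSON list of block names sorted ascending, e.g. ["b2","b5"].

idom tree: b1←b0 b2←b0 b3←b1 b4←b3
Join-block Dom:
  b2: preds {b0,b1}: {b0} ∩ {b0,b1} = {b0}; idom=b0
  b3: preds {b1,b4}: {b0,b1} ∩ {b0,b1,b3,b4} = {b0,b1}; idom=b1

DF derivation:
  b2←b0: walk · to b0
  b2←b1: walk b1 to b0
  b3←b1: walk · to b1
  b3←b4: walk b4→b3 to b1
  DF(b0)=∅
  DF(b1)={b2}
  DF(b2)=∅
  DF(b3)={b3}
  DF(b4)={b3}

φ for a: defs {b4}
  DF⁺ = {b3}

Answer: ["b3"]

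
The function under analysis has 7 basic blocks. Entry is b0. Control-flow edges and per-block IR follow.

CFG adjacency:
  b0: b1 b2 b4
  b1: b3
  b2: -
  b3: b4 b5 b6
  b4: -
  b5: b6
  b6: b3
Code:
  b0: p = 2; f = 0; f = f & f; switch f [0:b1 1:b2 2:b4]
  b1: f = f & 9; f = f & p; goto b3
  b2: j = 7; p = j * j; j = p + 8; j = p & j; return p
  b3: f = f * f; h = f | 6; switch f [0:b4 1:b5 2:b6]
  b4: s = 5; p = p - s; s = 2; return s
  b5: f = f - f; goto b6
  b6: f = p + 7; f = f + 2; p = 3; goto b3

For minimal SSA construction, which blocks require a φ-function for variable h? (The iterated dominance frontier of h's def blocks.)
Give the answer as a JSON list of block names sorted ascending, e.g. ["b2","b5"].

idom tree: b1←b0 b2←b0 b3←b1 b4←b0 b5←b3 b6←b3
Dom∩ at merges:
  b3: preds {b1,b6}: {b0,b1} ∩ {b0,b1,b3,b6} = {b0,b1}; idom=b1
  b4: preds {b0,b3}: {b0} ∩ {b0,b1,b3} = {b0}; idom=b0
  b6: preds {b3,b5}: {b0,b1,b3} ∩ {b0,b1,b3,b5} = {b0,b1,b3}; idom=b3

DF walk-up:
  join b3 pred b1: · stop@b1
  join b3 pred b6: b6→b3 stop@b1
  join b4 pred b0: · stop@b0
  join b4 pred b3: b3→b1 stop@b0
  join b6 pred b3: · stop@b3
  join b6 pred b5: b5 stop@b3
  b0: DF=∅
  b1: DF={b4}
  b2: DF=∅
  b3: DF={b3,b4}
  b4: DF=∅
  b5: DF={b6}
  b6: DF={b3}

φ for h: defs {b3}
  DF⁺ = {b3,b4}

Answer: ["b3", "b4"]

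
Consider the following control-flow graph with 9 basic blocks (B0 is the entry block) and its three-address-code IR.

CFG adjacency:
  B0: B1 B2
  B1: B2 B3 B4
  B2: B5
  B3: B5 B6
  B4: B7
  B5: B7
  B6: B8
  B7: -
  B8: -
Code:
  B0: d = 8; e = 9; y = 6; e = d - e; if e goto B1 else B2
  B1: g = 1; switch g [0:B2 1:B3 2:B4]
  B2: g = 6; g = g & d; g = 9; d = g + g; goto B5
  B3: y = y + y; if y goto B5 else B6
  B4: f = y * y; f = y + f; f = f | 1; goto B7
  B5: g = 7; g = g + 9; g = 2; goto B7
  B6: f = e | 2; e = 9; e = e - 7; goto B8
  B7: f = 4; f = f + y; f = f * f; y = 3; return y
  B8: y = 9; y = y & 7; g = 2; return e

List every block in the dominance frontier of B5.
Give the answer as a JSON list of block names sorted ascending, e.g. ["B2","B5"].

idom tree: B1←B0 B2←B0 B3←B1 B4←B1 B5←B0 B6←B3 B7←B0 B8←B6
Dom∩ at merges:
  B2: preds {B0,B1}: {B0} ∩ {B0,B1} = {B0}; idom=B0
  B5: preds {B2,B3}: {B0,B2} ∩ {B0,B1,B3} = {B0}; idom=B0
  B7: preds {B4,B5}: {B0,B1,B4} ∩ {B0,B5} = {B0}; idom=B0

Frontier:
  join B2 pred B0: · stop@B0
  join B2 pred B1: B1 stop@B0
  join B5 pred B2: B2 stop@B0
  join B5 pred B3: B3→B1 stop@B0
  join B7 pred B4: B4→B1 stop@B0
  join B7 pred B5: B5 stop@B0
  B0: DF=∅
  B1: DF={B2,B5,B7}
  B2: DF={B5}
  B3: DF={B5}
  B4: DF={B7}
  B5: DF={B7}
  B6: DF=∅
  B7: DF=∅
  B8: DF=∅

DF(B5) = ["B7"]

Answer: ["B7"]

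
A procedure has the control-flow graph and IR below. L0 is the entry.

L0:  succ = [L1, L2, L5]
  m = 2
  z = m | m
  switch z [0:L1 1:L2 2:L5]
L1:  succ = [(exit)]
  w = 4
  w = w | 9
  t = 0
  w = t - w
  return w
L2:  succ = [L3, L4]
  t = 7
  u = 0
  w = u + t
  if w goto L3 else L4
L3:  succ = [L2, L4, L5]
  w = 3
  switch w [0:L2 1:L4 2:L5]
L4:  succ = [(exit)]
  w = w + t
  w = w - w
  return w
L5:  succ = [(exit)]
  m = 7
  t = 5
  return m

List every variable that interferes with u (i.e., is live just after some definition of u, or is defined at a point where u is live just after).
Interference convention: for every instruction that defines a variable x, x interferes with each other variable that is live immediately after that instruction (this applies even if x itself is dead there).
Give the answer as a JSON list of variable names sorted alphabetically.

Per-block:
  L0: {m,z} / ∅
  L1: {t,w} / ∅
  L2: {t,u,w} / ∅
  L3: {w} / ∅
  L4: {w} / {t,w}
  L5: {m,t} / ∅

Liveness:
  live L0: ∅→∅
  live L1: ∅→∅
  live L2: ∅→{t,w}
  live L3: {t}→{t,w}
  live L4: {t,w}→∅
  live L5: ∅→∅

Conflict graph:
  m↔{t}
  t↔{m,u,w}
  u↔{t}
  w↔{t}
  z↔∅

N(u) = ["t"]

Answer: ["t"]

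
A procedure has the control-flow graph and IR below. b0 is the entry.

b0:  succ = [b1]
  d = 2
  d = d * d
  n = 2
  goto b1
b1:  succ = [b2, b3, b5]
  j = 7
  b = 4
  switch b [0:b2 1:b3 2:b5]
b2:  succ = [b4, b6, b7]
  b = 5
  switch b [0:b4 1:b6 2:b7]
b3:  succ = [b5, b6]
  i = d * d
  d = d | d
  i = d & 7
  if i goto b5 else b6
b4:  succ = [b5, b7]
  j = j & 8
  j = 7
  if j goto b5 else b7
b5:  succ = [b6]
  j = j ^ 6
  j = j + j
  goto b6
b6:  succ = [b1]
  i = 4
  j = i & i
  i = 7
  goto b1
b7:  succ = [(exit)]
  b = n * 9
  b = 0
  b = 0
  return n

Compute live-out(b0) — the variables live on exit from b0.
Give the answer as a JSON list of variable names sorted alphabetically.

Answer: ["d", "n"]

Analysis:
Per-block:
  b0: {d,n} / ∅
  b1: {b,j} / ∅
  b2: {b} / ∅
  b3: {d,i} / {d}
  b4: {j} / {j}
  b5: {j} / {j}
  b6: {i,j} / ∅
  b7: {b} / {n}

Backward fixpoint:
  b0 li=∅ lo={d,n}
  b1 li={d,n} lo={d,j,n}
  b2 li={d,j,n} lo={d,j,n}
  b3 li={d,j,n} lo={d,j,n}
  b4 li={d,j,n} lo={d,j,n}
  b5 li={d,j,n} lo={d,n}
  b6 li={d,n} lo={d,n}
  b7 li={n} lo=∅

live-out(b0) = ["d", "n"]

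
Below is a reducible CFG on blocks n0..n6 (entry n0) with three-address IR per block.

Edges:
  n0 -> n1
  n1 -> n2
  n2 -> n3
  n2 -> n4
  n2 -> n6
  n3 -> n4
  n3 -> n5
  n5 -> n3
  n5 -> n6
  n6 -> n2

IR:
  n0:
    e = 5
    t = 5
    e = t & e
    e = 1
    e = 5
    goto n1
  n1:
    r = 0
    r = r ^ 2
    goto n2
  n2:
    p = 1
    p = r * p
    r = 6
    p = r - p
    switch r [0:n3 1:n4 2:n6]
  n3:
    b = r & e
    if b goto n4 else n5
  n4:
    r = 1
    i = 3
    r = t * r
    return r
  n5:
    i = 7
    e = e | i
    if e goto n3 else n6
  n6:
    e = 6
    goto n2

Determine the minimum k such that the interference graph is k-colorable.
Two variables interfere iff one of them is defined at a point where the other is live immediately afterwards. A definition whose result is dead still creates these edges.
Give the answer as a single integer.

Per-block:
  n0: {e,t} / ∅
  n1: {r} / ∅
  n2: {p,r} / {r}
  n3: {b} / {e,r}
  n4: {i,r} / {t}
  n5: {e,i} / {e}
  n6: {e} / ∅

Backward fixpoint:
  n0: in=∅ out={e,t}
  n1: in={e,t} out={e,r,t}
  n2: in={e,r,t} out={e,r,t}
  n3: in={e,r,t} out={e,r,t}
  n4: in={t} out=∅
  n5: in={e,r,t} out={e,r,t}
  n6: in={r,t} out={e,r,t}

Conflict graph:
  b↔{e,r,t}
  e↔{b,i,p,r,t}
  i↔{e,r,t}
  p↔{e,r,t}
  r↔{b,e,i,p,t}
  t↔{b,e,i,p,r}

Registers:
  {b,e,r,t} pairwise interfere (4-clique) ⇒ χ ≥ 4
  4-colouring: R0={e}  R1={r}  R2={t}  R3={b,i,p}
  χ = 4

Answer: 4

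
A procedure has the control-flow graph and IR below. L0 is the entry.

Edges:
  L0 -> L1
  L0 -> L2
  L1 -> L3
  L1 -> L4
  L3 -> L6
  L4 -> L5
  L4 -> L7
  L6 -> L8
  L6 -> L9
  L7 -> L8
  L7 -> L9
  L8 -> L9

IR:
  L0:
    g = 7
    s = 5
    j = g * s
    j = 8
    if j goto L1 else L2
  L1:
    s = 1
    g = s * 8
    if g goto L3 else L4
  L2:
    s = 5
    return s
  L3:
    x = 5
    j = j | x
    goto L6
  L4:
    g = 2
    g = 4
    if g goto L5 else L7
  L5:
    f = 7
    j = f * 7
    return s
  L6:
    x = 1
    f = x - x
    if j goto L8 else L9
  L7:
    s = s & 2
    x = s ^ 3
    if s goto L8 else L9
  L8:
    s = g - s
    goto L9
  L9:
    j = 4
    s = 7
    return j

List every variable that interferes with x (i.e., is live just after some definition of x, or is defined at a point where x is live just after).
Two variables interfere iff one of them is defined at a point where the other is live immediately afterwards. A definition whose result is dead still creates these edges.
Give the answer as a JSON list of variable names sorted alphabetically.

Per-block:
  L0: def={g,j,s} ue=∅
  L1: def={g,s} ue=∅
  L2: def={s} ue=∅
  L3: def={j,x} ue={j}
  L4: def={g} ue=∅
  L5: def={f,j} ue={s}
  L6: def={f,x} ue={j}
  L7: def={s,x} ue={s}
  L8: def={s} ue={g,s}
  L9: def={j,s} ue=∅

Liveness:
  L0: in=∅ out={j}
  L1: in={j} out={g,j,s}
  L2: in=∅ out=∅
  L3: in={g,j,s} out={g,j,s}
  L4: in={s} out={g,s}
  L5: in={s} out=∅
  L6: in={g,j,s} out={g,s}
  L7: in={g,s} out={g,s}
  L8: in={g,s} out=∅
  L9: in=∅ out=∅

Conflict graph:
  f↔{g,j,s}
  g↔{f,j,s,x}
  j↔{f,g,s,x}
  s↔{f,g,j,x}
  x↔{g,j,s}

N(x) = ["g", "j", "s"]

Answer: ["g", "j", "s"]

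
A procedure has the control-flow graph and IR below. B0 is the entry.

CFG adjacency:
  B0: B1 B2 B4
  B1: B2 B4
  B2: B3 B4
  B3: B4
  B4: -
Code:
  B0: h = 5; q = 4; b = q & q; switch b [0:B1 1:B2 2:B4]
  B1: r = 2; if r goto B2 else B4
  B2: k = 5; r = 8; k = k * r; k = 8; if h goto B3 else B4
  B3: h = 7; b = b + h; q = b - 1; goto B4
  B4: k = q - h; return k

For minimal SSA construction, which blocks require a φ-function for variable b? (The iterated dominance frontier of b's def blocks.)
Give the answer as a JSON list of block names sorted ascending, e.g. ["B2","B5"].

idom tree: B1←B0 B2←B0 B3←B2 B4←B0
Dom at joins:
  B2: preds {B0,B1}: {B0} ∩ {B0,B1} = {B0}; idom=B0
  B4: preds {B0,B1,B2,B3}: {B0} ∩ {B0,B1} ∩ {B0,B2} ∩ {B0,B2,B3} = {B0}; idom=B0

DF walk-up:
  join B2 pred B0: · stop@B0
  join B2 pred B1: B1 stop@B0
  join B4 pred B0: · stop@B0
  join B4 pred B1: B1 stop@B0
  join B4 pred B2: B2 stop@B0
  join B4 pred B3: B3→B2 stop@B0
  B0 → ∅
  B1 → {B2,B4}
  B2 → {B4}
  B3 → {B4}
  B4 → ∅

φ for b: defs {B0,B3}
  DF⁺ = {B4}

Answer: ["B4"]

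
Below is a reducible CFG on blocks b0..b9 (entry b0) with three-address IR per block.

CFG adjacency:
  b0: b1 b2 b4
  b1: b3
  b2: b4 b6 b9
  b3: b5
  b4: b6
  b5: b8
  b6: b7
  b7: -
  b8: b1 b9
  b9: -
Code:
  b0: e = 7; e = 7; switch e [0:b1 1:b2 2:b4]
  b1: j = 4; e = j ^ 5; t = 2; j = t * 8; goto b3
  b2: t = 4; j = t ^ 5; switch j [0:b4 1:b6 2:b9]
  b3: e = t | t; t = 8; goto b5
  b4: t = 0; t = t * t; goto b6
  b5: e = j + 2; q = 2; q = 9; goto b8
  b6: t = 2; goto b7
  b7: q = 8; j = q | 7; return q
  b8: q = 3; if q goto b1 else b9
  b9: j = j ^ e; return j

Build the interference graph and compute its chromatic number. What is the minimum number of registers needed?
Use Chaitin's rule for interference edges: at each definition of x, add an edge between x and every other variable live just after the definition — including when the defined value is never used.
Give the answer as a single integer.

Per-block:
  b0: def={e} ue=∅
  b1: def={e,j,t} ue=∅
  b2: def={j,t} ue=∅
  b3: def={e,t} ue={t}
  b4: def={t} ue=∅
  b5: def={e,q} ue={j}
  b6: def={t} ue=∅
  b7: def={j,q} ue=∅
  b8: def={q} ue=∅
  b9: def={j} ue={e,j}

Live sets:
  live b0: ∅→{e}
  live b1: ∅→{j,t}
  live b2: {e}→{e,j}
  live b3: {j,t}→{j}
  live b4: ∅→∅
  live b5: {j}→{e,j}
  live b6: ∅→∅
  live b7: ∅→∅
  live b8: {e,j}→{e,j}
  live b9: {e,j}→∅

Interference:
  e — {j,q,t}
  j — {e,q,t}
  q — {e,j}
  t — {e,j}

Colouring:
  clique {e,j,q} ⇒ need ≥ 3
  3-colouring: r0={e}  r1={j}  r2={q,t}
  χ = 3

Answer: 3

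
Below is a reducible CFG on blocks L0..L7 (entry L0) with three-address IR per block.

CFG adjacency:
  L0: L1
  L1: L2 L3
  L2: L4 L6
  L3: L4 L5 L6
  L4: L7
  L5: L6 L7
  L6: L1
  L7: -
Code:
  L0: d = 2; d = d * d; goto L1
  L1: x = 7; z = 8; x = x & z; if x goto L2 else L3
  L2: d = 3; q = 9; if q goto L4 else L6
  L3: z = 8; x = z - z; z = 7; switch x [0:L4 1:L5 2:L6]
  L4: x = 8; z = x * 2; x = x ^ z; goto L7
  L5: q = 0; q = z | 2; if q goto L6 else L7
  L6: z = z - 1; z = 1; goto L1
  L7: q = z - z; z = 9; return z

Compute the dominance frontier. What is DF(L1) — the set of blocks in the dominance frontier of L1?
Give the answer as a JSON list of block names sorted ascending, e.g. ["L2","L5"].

Answer: ["L1"]

Derivation:
idom tree: L1←L0 L2←L1 L3←L1 L4←L1 L5←L3 L6←L1 L7←L1
Dom at joins:
  L1: preds {L0,L6}: {L0} ∩ {L0,L1,L6} = {L0}; idom=L0
  L4: preds {L2,L3}: {L0,L1,L2} ∩ {L0,L1,L3} = {L0,L1}; idom=L1
  L6: preds {L2,L3,L5}: {L0,L1,L2} ∩ {L0,L1,L3} ∩ {L0,L1,L3,L5} = {L0,L1}; idom=L1
  L7: preds {L4,L5}: {L0,L1,L4} ∩ {L0,L1,L3,L5} = {L0,L1}; idom=L1

Frontier:
  join L1 pred L0: · stop@L0
  join L1 pred L6: L6→L1 stop@L0
  join L4 pred L2: L2 stop@L1
  join L4 pred L3: L3 stop@L1
  join L6 pred L2: L2 stop@L1
  join L6 pred L3: L3 stop@L1
  join L6 pred L5: L5→L3 stop@L1
  join L7 pred L4: L4 stop@L1
  join L7 pred L5: L5→L3 stop@L1
  DF(L0)=∅
  DF(L1)={L1}
  DF(L2)={L4,L6}
  DF(L3)={L4,L6,L7}
  DF(L4)={L7}
  DF(L5)={L6,L7}
  DF(L6)={L1}
  DF(L7)=∅

DF(L1) = ["L1"]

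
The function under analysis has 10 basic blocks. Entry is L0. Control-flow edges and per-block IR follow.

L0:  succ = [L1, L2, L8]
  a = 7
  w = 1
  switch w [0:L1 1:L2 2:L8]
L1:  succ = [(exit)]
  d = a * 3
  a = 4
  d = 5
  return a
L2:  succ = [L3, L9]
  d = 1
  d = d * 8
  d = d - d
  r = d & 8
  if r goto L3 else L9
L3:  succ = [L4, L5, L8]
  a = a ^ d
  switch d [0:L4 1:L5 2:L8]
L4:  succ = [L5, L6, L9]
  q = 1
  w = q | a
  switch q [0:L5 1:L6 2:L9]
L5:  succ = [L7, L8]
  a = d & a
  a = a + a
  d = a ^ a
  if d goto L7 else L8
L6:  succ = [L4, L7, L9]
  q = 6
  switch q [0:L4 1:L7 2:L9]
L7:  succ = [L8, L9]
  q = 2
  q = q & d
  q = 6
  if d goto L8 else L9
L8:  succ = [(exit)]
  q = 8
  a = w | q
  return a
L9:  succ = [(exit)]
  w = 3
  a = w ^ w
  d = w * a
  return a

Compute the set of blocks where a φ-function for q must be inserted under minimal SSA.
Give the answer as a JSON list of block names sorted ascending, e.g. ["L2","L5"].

idom tree: L1←L0 L2←L0 L3←L2 L4←L3 L5←L3 L6←L4 L7←L3 L8←L0 L9←L2
Join-block Dom:
  L4: preds {L3,L6}: {L0,L2,L3} ∩ {L0,L2,L3,L4,L6} = {L0,L2,L3}; idom=L3
  L5: preds {L3,L4}: {L0,L2,L3} ∩ {L0,L2,L3,L4} = {L0,L2,L3}; idom=L3
  L7: preds {L5,L6}: {L0,L2,L3,L5} ∩ {L0,L2,L3,L4,L6} = {L0,L2,L3}; idom=L3
  L8: preds {L0,L3,L5,L7}: {L0} ∩ {L0,L2,L3} ∩ {L0,L2,L3,L5} ∩ {L0,L2,L3,L7} = {L0}; idom=L0
  L9: preds {L2,L4,L6,L7}: {L0,L2} ∩ {L0,L2,L3,L4} ∩ {L0,L2,L3,L4,L6} ∩ {L0,L2,L3,L7} = {L0,L2}; idom=L2

DF derivation:
  L4←L3: walk · to L3
  L4←L6: walk L6→L4 to L3
  L5←L3: walk · to L3
  L5←L4: walk L4 to L3
  L7←L5: walk L5 to L3
  L7←L6: walk L6→L4 to L3
  L8←L0: walk · to L0
  L8←L3: walk L3→L2 to L0
  L8←L5: walk L5→L3→L2 to L0
  L8←L7: walk L7→L3→L2 to L0
  L9←L2: walk · to L2
  L9←L4: walk L4→L3 to L2
  L9←L6: walk L6→L4→L3 to L2
  L9←L7: walk L7→L3 to L2
  L0 → ∅
  L1 → ∅
  L2 → {L8}
  L3 → {L8,L9}
  L4 → {L4,L5,L7,L9}
  L5 → {L7,L8}
  L6 → {L4,L7,L9}
  L7 → {L8,L9}
  L8 → ∅
  L9 → ∅

φ for q: defs {L4,L6,L7,L8}
  DF⁺ = {L4,L5,L7,L8,L9}

Answer: ["L4", "L5", "L7", "L8", "L9"]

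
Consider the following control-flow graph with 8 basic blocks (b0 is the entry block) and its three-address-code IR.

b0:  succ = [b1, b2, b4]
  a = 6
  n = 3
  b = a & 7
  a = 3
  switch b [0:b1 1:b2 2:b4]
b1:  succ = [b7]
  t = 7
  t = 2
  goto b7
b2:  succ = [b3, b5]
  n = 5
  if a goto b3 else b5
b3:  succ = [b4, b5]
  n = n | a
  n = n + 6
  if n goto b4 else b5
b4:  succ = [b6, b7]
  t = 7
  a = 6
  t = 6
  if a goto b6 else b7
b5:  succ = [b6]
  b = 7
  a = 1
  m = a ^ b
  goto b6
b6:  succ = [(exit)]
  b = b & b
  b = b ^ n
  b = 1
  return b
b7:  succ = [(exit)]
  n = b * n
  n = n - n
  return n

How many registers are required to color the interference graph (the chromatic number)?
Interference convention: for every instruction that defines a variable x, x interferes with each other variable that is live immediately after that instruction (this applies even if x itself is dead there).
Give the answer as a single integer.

Block summaries:
  b0: {a,b,n} / ∅
  b1: {t} / ∅
  b2: {n} / {a}
  b3: {n} / {a,n}
  b4: {a,t} / ∅
  b5: {a,b,m} / ∅
  b6: {b} / {b,n}
  b7: {n} / {b,n}

Backward fixpoint:
  b0 li=∅ lo={a,b,n}
  b1 li={b,n} lo={b,n}
  b2 li={a,b} lo={a,b,n}
  b3 li={a,b,n} lo={b,n}
  b4 li={b,n} lo={b,n}
  b5 li={n} lo={b,n}
  b6 li={b,n} lo=∅
  b7 li={b,n} lo=∅

Interference:
  a: {b,n,t}
  b: {a,m,n,t}
  m: {b,n}
  n: {a,b,m,t}
  t: {a,b,n}

Colouring:
  {a,b,n,t} pairwise interfere (4-clique) ⇒ χ ≥ 4
  4-colouring: c0={b}  c1={n}  c2={a,m}  c3={t}
  χ = 4

Answer: 4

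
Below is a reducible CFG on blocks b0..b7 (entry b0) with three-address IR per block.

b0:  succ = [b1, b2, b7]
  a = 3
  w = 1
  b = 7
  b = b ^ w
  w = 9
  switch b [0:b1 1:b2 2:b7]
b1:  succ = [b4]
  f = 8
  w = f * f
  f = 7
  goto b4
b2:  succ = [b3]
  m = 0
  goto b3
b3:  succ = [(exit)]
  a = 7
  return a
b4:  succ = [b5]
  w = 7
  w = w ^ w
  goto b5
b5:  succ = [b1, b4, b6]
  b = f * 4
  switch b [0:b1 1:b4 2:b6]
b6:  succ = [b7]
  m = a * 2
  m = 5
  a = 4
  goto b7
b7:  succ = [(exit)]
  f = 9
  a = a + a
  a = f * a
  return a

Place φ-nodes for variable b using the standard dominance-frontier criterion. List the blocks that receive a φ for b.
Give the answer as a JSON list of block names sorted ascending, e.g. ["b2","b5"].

idom tree: b1←b0 b2←b0 b3←b2 b4←b1 b5←b4 b6←b5 b7←b0
Join-block Dom:
  b1: preds {b0,b5}: {b0} ∩ {b0,b1,b4,b5} = {b0}; idom=b0
  b4: preds {b1,b5}: {b0,b1} ∩ {b0,b1,b4,b5} = {b0,b1}; idom=b1
  b7: preds {b0,b6}: {b0} ∩ {b0,b1,b4,b5,b6} = {b0}; idom=b0

DF walk-up:
  join b1 pred b0: · stop@b0
  join b1 pred b5: b5→b4→b1 stop@b0
  join b4 pred b1: · stop@b1
  join b4 pred b5: b5→b4 stop@b1
  join b7 pred b0: · stop@b0
  join b7 pred b6: b6→b5→b4→b1 stop@b0
  b0 → ∅
  b1 → {b1,b7}
  b2 → ∅
  b3 → ∅
  b4 → {b1,b4,b7}
  b5 → {b1,b4,b7}
  b6 → {b7}
  b7 → ∅

φ for b: defs {b0,b5}
  DF⁺ = {b1,b4,b7}

Answer: ["b1", "b4", "b7"]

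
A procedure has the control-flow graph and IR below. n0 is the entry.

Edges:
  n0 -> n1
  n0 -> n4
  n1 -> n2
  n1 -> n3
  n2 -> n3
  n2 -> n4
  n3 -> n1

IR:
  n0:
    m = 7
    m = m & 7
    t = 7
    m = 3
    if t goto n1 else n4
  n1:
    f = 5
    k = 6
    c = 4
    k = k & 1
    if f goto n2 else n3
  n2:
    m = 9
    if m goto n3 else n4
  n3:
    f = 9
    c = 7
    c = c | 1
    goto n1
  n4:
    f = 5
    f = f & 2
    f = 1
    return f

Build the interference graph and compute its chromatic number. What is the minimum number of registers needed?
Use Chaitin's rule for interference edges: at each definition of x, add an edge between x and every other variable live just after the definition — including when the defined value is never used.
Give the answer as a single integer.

Answer: 3

Analysis:
Block summaries:
  n0: def={m,t} ue=∅
  n1: def={c,f,k} ue=∅
  n2: def={m} ue=∅
  n3: def={c,f} ue=∅
  n4: def={f} ue=∅

Backward fixpoint:
  live n0: ∅→∅
  live n1: ∅→∅
  live n2: ∅→∅
  live n3: ∅→∅
  live n4: ∅→∅

Interference:
  c: {f,k}
  f: {c,k}
  k: {c,f}
  m: {t}
  t: {m}

Chromatic number:
  lower bound: {c,f,k} mutually conflict ⇒ χ ≥ 3
  3-colouring: r0={c,m}  r1={f,t}  r2={k}
  χ = 3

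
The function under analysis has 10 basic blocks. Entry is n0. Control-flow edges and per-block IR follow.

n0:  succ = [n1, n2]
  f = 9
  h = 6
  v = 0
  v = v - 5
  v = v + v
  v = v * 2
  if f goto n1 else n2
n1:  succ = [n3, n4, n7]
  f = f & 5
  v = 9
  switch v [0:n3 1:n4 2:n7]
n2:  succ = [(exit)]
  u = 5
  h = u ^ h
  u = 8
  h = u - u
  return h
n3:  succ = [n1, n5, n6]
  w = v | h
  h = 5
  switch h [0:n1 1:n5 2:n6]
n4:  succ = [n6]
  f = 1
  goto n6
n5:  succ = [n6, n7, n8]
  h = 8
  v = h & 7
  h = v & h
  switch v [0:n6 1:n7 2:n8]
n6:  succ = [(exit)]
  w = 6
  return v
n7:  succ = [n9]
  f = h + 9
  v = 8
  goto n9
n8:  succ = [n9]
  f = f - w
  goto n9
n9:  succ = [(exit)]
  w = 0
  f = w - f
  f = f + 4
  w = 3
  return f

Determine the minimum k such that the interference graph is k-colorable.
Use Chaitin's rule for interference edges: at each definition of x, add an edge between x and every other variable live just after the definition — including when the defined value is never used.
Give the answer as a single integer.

Answer: 4

Working:
Block summaries:
  n0 def {f,h,v} use ∅
  n1 def {f,v} use {f}
  n2 def {h,u} use {h}
  n3 def {h,w} use {h,v}
  n4 def {f} use ∅
  n5 def {h,v} use ∅
  n6 def {w} use {v}
  n7 def {f,v} use {h}
  n8 def {f} use {f,w}
  n9 def {f,w} use {f}

Live sets:
  n0 li=∅ lo={f,h}
  n1 li={f,h} lo={f,h,v}
  n2 li={h} lo=∅
  n3 li={f,h,v} lo={f,h,v,w}
  n4 li={v} lo={v}
  n5 li={f,w} lo={f,h,v,w}
  n6 li={v} lo=∅
  n7 li={h} lo={f}
  n8 li={f,w} lo={f}
  n9 li={f} lo=∅

Interfere edges:
  f — {h,v,w}
  h — {f,u,v,w}
  u — {h}
  v — {f,h,w}
  w — {f,h,v}

Registers:
  clique {f,h,v,w} ⇒ need ≥ 4
  assign f→R1 h→R0 u→R1 v→R2 w→R3 — no edge inside a register ⇒ χ ≤ 4
  χ = 4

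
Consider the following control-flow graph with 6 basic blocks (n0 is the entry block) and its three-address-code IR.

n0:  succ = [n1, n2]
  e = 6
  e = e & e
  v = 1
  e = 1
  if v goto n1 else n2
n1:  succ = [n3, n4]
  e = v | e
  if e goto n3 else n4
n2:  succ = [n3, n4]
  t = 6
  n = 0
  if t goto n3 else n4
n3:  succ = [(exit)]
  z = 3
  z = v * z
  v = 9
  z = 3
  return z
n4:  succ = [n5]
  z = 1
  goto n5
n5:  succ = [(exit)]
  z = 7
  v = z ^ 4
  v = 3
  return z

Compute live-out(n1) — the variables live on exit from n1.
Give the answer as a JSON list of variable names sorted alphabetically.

Answer: ["v"]

Working:
Per-block:
  n0: def={e,v} ue=∅
  n1: def={e} ue={e,v}
  n2: def={n,t} ue=∅
  n3: def={v,z} ue={v}
  n4: def={z} ue=∅
  n5: def={v,z} ue=∅

Liveness:
  live n0: ∅→{e,v}
  live n1: {e,v}→{v}
  live n2: {v}→{v}
  live n3: {v}→∅
  live n4: ∅→∅
  live n5: ∅→∅

live-out(n1) = ["v"]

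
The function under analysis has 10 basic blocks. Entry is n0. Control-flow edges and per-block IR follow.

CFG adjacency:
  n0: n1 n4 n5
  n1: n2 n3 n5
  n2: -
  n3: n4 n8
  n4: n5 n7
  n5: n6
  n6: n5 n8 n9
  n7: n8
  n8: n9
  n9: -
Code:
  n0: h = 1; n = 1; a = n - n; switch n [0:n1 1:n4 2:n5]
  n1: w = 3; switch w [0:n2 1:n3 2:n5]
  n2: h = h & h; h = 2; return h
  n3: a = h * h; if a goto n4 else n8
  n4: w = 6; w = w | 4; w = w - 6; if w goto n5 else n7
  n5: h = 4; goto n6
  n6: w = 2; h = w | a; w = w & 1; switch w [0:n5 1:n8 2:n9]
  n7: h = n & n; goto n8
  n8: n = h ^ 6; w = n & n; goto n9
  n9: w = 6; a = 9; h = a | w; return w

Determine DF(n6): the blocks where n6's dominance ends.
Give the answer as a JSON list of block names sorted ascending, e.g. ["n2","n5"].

idom tree: n1←n0 n2←n1 n3←n1 n4←n0 n5←n0 n6←n5 n7←n4 n8←n0 n9←n0
Dom∩ at merges:
  n4: preds {n0,n3}: {n0} ∩ {n0,n1,n3} = {n0}; idom=n0
  n5: preds {n0,n1,n4,n6}: {n0} ∩ {n0,n1} ∩ {n0,n4} ∩ {n0,n5,n6} = {n0}; idom=n0
  n8: preds {n3,n6,n7}: {n0,n1,n3} ∩ {n0,n5,n6} ∩ {n0,n4,n7} = {n0}; idom=n0
  n9: preds {n6,n8}: {n0,n5,n6} ∩ {n0,n8} = {n0}; idom=n0

DF walk-up:
  join n4 pred n0: · stop@n0
  join n4 pred n3: n3→n1 stop@n0
  join n5 pred n0: · stop@n0
  join n5 pred n1: n1 stop@n0
  join n5 pred n4: n4 stop@n0
  join n5 pred n6: n6→n5 stop@n0
  join n8 pred n3: n3→n1 stop@n0
  join n8 pred n6: n6→n5 stop@n0
  join n8 pred n7: n7→n4 stop@n0
  join n9 pred n6: n6→n5 stop@n0
  join n9 pred n8: n8 stop@n0
  n0 → ∅
  n1 → {n4,n5,n8}
  n2 → ∅
  n3 → {n4,n8}
  n4 → {n5,n8}
  n5 → {n5,n8,n9}
  n6 → {n5,n8,n9}
  n7 → {n8}
  n8 → {n9}
  n9 → ∅

DF(n6) = ["n5", "n8", "n9"]

Answer: ["n5", "n8", "n9"]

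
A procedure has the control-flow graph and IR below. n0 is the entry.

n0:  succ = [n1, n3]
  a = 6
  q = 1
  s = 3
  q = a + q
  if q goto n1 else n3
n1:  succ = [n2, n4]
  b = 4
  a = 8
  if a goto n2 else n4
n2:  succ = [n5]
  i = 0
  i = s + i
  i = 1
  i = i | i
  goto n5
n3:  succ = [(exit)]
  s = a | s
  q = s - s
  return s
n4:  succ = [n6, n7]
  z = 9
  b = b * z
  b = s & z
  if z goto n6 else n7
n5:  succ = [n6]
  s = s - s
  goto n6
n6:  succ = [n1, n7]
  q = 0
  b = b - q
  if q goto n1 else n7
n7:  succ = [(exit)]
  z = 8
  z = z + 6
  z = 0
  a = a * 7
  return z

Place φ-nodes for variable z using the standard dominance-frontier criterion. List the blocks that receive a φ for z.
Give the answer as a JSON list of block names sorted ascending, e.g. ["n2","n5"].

idom tree: n1←n0 n2←n1 n3←n0 n4←n1 n5←n2 n6←n1 n7←n1
Dom at joins:
  n1: preds {n0,n6}: {n0} ∩ {n0,n1,n6} = {n0}; idom=n0
  n6: preds {n4,n5}: {n0,n1,n4} ∩ {n0,n1,n2,n5} = {n0,n1}; idom=n1
  n7: preds {n4,n6}: {n0,n1,n4} ∩ {n0,n1,n6} = {n0,n1}; idom=n1

Frontier:
  n1←n0: walk · to n0
  n1←n6: walk n6→n1 to n0
  n6←n4: walk n4 to n1
  n6←n5: walk n5→n2 to n1
  n7←n4: walk n4 to n1
  n7←n6: walk n6 to n1
  n0: DF=∅
  n1: DF={n1}
  n2: DF={n6}
  n3: DF=∅
  n4: DF={n6,n7}
  n5: DF={n6}
  n6: DF={n1,n7}
  n7: DF=∅

φ for z: defs {n4,n7}
  DF⁺ = {n1,n6,n7}

Answer: ["n1", "n6", "n7"]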